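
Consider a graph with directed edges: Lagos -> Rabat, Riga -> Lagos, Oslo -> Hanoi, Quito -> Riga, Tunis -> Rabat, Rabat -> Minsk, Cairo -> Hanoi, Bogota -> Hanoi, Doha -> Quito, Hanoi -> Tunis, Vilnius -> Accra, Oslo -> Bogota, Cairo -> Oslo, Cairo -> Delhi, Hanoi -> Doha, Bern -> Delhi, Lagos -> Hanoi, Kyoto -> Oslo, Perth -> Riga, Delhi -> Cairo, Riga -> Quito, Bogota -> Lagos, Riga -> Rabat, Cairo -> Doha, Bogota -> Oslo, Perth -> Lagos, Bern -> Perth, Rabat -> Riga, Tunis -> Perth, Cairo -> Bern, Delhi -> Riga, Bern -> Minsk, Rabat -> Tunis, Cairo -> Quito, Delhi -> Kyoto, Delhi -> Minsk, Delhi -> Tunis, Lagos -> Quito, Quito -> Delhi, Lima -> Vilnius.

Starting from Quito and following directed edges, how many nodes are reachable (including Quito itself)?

15

BFS from Quito visits: Quito, Delhi, Riga, Cairo, Kyoto, Minsk, Tunis, Lagos, Rabat, Bern, Doha, Hanoi, Oslo, Perth, Bogota
Reachable nodes: 15 of 18 total.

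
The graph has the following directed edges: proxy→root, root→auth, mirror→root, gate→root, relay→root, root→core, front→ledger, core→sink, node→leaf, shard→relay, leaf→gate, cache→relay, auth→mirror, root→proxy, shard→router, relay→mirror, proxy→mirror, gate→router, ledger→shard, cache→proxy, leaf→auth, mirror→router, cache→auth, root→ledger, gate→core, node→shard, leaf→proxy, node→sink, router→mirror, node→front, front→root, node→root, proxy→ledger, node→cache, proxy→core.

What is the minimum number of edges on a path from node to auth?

Level 0: node
Level 1: cache, front, leaf, root, shard, sink
Level 2: auth, core, gate, ledger, proxy, relay, router
Level 3: mirror
auth first appears at level 2.

2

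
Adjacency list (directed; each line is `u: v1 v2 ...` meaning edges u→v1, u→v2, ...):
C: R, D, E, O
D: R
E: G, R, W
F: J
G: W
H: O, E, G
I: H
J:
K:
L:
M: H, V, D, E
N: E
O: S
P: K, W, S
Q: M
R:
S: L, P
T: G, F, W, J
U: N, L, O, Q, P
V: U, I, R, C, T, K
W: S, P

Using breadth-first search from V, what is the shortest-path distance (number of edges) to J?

Level 0: V
Level 1: C, I, K, R, T, U
Level 2: D, E, F, G, H, J, L, N, O, P, Q, W
Level 3: M, S
J first appears at level 2.

2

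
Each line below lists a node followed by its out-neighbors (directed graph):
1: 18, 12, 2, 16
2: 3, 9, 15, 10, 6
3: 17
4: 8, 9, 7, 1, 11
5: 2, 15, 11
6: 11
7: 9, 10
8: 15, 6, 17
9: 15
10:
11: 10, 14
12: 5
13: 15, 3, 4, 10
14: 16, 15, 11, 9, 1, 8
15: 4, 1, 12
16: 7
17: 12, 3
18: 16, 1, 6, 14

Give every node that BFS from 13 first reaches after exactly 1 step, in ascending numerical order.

3, 4, 10, 15

Level 0: 13
Level 1: 3, 4, 10, 15
Level 2: 1, 7, 8, 9, 11, 12, 17
Level 3: 2, 5, 6, 14, 16, 18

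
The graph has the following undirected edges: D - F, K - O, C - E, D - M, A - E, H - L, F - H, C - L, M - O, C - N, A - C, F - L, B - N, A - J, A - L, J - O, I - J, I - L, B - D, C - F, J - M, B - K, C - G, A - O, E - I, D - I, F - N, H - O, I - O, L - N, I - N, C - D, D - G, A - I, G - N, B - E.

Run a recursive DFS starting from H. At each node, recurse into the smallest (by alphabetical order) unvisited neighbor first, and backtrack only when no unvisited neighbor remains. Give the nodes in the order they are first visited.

H → F → C → A → E → B → D → G → N → I → J → M → O → K → L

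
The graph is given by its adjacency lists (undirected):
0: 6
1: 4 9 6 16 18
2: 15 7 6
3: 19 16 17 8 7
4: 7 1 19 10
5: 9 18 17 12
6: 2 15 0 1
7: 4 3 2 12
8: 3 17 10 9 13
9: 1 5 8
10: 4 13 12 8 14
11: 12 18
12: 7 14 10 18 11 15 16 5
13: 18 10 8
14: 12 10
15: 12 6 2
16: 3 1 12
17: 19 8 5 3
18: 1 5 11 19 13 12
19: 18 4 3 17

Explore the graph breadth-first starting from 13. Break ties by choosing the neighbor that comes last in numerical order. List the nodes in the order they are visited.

13, 18, 10, 8, 19, 12, 11, 5, 1, 14, 4, 17, 9, 3, 16, 15, 7, 6, 2, 0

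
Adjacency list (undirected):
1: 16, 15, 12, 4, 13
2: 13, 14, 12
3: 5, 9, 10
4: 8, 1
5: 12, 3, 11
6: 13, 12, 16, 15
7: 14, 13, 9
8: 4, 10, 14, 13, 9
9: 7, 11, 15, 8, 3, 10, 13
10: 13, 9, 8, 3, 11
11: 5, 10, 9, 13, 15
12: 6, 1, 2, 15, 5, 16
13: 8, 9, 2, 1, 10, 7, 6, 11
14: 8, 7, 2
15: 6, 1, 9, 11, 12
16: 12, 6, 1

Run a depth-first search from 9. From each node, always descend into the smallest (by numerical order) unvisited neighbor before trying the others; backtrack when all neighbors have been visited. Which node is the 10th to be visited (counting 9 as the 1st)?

Visit 9
9 → 3
3 → 5
5 → 11
11 → 10
10 → 8
8 → 4
4 → 1
1 → 12
12 → 2
2 → 13
13 → 6
6 → 15
6 → 16
13 → 7
7 → 14

Visit order: 9, 3, 5, 11, 10, 8, 4, 1, 12, 2, 13, 6, 15, 16, 7, 14

2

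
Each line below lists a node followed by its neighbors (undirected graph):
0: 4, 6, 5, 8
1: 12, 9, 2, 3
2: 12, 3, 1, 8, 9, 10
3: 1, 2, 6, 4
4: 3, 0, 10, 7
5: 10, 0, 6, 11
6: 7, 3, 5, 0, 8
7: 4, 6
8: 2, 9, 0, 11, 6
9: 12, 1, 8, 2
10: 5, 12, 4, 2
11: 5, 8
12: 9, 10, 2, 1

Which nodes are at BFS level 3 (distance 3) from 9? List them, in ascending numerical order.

4, 5, 7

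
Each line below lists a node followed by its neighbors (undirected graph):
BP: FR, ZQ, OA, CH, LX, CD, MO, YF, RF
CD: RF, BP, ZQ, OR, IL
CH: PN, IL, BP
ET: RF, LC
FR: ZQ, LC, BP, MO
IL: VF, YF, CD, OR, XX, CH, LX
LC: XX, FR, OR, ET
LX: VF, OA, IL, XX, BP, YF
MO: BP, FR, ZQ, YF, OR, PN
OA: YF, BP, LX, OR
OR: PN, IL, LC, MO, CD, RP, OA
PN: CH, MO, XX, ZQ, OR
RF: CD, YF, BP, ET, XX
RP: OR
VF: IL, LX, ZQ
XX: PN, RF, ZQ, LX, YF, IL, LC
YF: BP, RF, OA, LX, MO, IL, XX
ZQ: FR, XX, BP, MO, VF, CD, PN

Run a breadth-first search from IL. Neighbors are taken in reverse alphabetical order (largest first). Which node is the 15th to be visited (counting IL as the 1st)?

LC

Visit IL; enqueue YF, XX, VF, OR, LX, CH, CD → queue [YF, XX, VF, OR, LX, CH, CD]
Visit YF; enqueue RF, OA, MO, BP → queue [XX, VF, OR, LX, CH, CD, RF, OA, MO, BP]
Visit XX; enqueue ZQ, PN, LC → queue [VF, OR, LX, CH, CD, RF, OA, MO, BP, ZQ, PN, LC]
Visit VF → queue [OR, LX, CH, CD, RF, OA, MO, BP, ZQ, PN, LC]
Visit OR; enqueue RP → queue [LX, CH, CD, RF, OA, MO, BP, ZQ, PN, LC, RP]
Visit LX → queue [CH, CD, RF, OA, MO, BP, ZQ, PN, LC, RP]
Visit CH → queue [CD, RF, OA, MO, BP, ZQ, PN, LC, RP]
Visit CD → queue [RF, OA, MO, BP, ZQ, PN, LC, RP]
Visit RF; enqueue ET → queue [OA, MO, BP, ZQ, PN, LC, RP, ET]
Visit OA → queue [MO, BP, ZQ, PN, LC, RP, ET]
Visit MO; enqueue FR → queue [BP, ZQ, PN, LC, RP, ET, FR]
Visit BP → queue [ZQ, PN, LC, RP, ET, FR]
Visit ZQ → queue [PN, LC, RP, ET, FR]
Visit PN → queue [LC, RP, ET, FR]
Visit LC → queue [RP, ET, FR]
Visit RP → queue [ET, FR]
Visit ET → queue [FR]
Visit FR → queue []

Visit order: IL, YF, XX, VF, OR, LX, CH, CD, RF, OA, MO, BP, ZQ, PN, LC, RP, ET, FR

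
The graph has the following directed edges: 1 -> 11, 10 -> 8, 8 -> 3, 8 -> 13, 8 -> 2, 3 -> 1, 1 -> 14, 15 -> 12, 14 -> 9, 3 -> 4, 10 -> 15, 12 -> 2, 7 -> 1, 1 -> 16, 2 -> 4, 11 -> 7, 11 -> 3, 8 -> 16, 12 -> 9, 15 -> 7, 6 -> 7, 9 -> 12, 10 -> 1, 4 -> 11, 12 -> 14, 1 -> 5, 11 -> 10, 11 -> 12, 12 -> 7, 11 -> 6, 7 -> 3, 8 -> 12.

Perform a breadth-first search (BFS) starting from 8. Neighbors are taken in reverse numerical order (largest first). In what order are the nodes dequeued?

8, 16, 13, 12, 3, 2, 14, 9, 7, 4, 1, 11, 5, 10, 6, 15

Visit 8; enqueue 16, 13, 12, 3, 2 → queue [16, 13, 12, 3, 2]
Visit 16 → queue [13, 12, 3, 2]
Visit 13 → queue [12, 3, 2]
Visit 12; enqueue 14, 9, 7 → queue [3, 2, 14, 9, 7]
Visit 3; enqueue 4, 1 → queue [2, 14, 9, 7, 4, 1]
Visit 2 → queue [14, 9, 7, 4, 1]
Visit 14 → queue [9, 7, 4, 1]
Visit 9 → queue [7, 4, 1]
Visit 7 → queue [4, 1]
Visit 4; enqueue 11 → queue [1, 11]
Visit 1; enqueue 5 → queue [11, 5]
Visit 11; enqueue 10, 6 → queue [5, 10, 6]
Visit 5 → queue [10, 6]
Visit 10; enqueue 15 → queue [6, 15]
Visit 6 → queue [15]
Visit 15 → queue []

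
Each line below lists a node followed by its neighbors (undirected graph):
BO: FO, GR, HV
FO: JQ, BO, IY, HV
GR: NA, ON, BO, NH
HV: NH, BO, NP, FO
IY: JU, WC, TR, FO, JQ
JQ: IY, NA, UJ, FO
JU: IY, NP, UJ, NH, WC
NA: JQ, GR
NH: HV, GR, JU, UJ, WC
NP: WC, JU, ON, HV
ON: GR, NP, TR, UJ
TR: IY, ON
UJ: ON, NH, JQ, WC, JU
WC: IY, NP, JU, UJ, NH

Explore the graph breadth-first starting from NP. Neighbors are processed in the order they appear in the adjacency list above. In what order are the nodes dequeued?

Visit NP; enqueue WC, JU, ON, HV → queue [WC, JU, ON, HV]
Visit WC; enqueue IY, UJ, NH → queue [JU, ON, HV, IY, UJ, NH]
Visit JU → queue [ON, HV, IY, UJ, NH]
Visit ON; enqueue GR, TR → queue [HV, IY, UJ, NH, GR, TR]
Visit HV; enqueue BO, FO → queue [IY, UJ, NH, GR, TR, BO, FO]
Visit IY; enqueue JQ → queue [UJ, NH, GR, TR, BO, FO, JQ]
Visit UJ → queue [NH, GR, TR, BO, FO, JQ]
Visit NH → queue [GR, TR, BO, FO, JQ]
Visit GR; enqueue NA → queue [TR, BO, FO, JQ, NA]
Visit TR → queue [BO, FO, JQ, NA]
Visit BO → queue [FO, JQ, NA]
Visit FO → queue [JQ, NA]
Visit JQ → queue [NA]
Visit NA → queue []

NP WC JU ON HV IY UJ NH GR TR BO FO JQ NA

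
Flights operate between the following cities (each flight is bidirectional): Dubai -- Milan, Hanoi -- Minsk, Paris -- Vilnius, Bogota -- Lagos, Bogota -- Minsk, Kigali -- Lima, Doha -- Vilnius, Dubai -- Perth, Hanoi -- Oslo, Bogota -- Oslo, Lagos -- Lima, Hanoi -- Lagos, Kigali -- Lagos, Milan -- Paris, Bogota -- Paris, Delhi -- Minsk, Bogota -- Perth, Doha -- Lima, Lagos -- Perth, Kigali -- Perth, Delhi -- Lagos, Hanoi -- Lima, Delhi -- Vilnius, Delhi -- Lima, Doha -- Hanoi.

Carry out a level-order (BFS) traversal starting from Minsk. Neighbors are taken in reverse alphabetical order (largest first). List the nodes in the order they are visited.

Minsk, Hanoi, Delhi, Bogota, Oslo, Lima, Lagos, Doha, Vilnius, Perth, Paris, Kigali, Dubai, Milan

Visit Minsk; enqueue Hanoi, Delhi, Bogota → queue [Hanoi, Delhi, Bogota]
Visit Hanoi; enqueue Oslo, Lima, Lagos, Doha → queue [Delhi, Bogota, Oslo, Lima, Lagos, Doha]
Visit Delhi; enqueue Vilnius → queue [Bogota, Oslo, Lima, Lagos, Doha, Vilnius]
Visit Bogota; enqueue Perth, Paris → queue [Oslo, Lima, Lagos, Doha, Vilnius, Perth, Paris]
Visit Oslo → queue [Lima, Lagos, Doha, Vilnius, Perth, Paris]
Visit Lima; enqueue Kigali → queue [Lagos, Doha, Vilnius, Perth, Paris, Kigali]
Visit Lagos → queue [Doha, Vilnius, Perth, Paris, Kigali]
Visit Doha → queue [Vilnius, Perth, Paris, Kigali]
Visit Vilnius → queue [Perth, Paris, Kigali]
Visit Perth; enqueue Dubai → queue [Paris, Kigali, Dubai]
Visit Paris; enqueue Milan → queue [Kigali, Dubai, Milan]
Visit Kigali → queue [Dubai, Milan]
Visit Dubai → queue [Milan]
Visit Milan → queue []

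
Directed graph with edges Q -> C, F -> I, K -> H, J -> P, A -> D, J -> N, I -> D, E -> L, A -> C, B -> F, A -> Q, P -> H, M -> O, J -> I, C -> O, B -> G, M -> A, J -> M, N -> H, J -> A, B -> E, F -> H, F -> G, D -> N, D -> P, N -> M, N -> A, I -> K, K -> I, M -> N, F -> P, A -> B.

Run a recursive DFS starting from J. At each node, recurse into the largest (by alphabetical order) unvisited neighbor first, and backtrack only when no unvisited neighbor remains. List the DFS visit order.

Visit J
J → P
P → H
J → N
N → M
M → O
M → A
A → Q
Q → C
A → D
A → B
B → G
B → F
F → I
I → K
B → E
E → L

J, P, H, N, M, O, A, Q, C, D, B, G, F, I, K, E, L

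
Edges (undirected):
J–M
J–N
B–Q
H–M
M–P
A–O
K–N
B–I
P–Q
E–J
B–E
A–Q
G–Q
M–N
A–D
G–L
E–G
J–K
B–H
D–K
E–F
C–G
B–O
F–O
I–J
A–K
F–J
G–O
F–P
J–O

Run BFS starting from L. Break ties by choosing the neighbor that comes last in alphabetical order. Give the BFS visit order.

L, G, Q, O, E, C, P, B, A, J, F, M, I, H, K, D, N

Visit L; enqueue G → queue [G]
Visit G; enqueue Q, O, E, C → queue [Q, O, E, C]
Visit Q; enqueue P, B, A → queue [O, E, C, P, B, A]
Visit O; enqueue J, F → queue [E, C, P, B, A, J, F]
Visit E → queue [C, P, B, A, J, F]
Visit C → queue [P, B, A, J, F]
Visit P; enqueue M → queue [B, A, J, F, M]
Visit B; enqueue I, H → queue [A, J, F, M, I, H]
Visit A; enqueue K, D → queue [J, F, M, I, H, K, D]
Visit J; enqueue N → queue [F, M, I, H, K, D, N]
Visit F → queue [M, I, H, K, D, N]
Visit M → queue [I, H, K, D, N]
Visit I → queue [H, K, D, N]
Visit H → queue [K, D, N]
Visit K → queue [D, N]
Visit D → queue [N]
Visit N → queue []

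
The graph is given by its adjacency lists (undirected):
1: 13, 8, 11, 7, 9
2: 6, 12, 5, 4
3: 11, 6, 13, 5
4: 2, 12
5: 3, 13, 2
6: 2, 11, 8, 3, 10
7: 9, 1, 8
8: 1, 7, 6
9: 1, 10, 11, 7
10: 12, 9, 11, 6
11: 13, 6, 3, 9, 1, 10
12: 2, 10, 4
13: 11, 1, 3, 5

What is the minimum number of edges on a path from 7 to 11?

2

Level 0: 7
Level 1: 1, 8, 9
Level 2: 6, 10, 11, 13
Level 3: 2, 3, 5, 12
Level 4: 4
11 first appears at level 2.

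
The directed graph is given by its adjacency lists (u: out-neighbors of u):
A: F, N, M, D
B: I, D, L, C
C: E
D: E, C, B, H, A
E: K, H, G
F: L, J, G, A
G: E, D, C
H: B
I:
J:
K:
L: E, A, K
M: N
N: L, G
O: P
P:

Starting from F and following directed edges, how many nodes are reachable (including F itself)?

14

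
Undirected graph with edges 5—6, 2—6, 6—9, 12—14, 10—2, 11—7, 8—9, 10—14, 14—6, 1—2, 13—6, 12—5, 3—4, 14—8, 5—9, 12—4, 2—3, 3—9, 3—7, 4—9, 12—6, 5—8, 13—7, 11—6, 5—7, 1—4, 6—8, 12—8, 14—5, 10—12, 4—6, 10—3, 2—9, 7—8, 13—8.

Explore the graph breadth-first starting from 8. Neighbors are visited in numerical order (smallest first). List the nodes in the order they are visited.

Visit 8; enqueue 5, 6, 7, 9, 12, 13, 14 → queue [5, 6, 7, 9, 12, 13, 14]
Visit 5 → queue [6, 7, 9, 12, 13, 14]
Visit 6; enqueue 2, 4, 11 → queue [7, 9, 12, 13, 14, 2, 4, 11]
Visit 7; enqueue 3 → queue [9, 12, 13, 14, 2, 4, 11, 3]
Visit 9 → queue [12, 13, 14, 2, 4, 11, 3]
Visit 12; enqueue 10 → queue [13, 14, 2, 4, 11, 3, 10]
Visit 13 → queue [14, 2, 4, 11, 3, 10]
Visit 14 → queue [2, 4, 11, 3, 10]
Visit 2; enqueue 1 → queue [4, 11, 3, 10, 1]
Visit 4 → queue [11, 3, 10, 1]
Visit 11 → queue [3, 10, 1]
Visit 3 → queue [10, 1]
Visit 10 → queue [1]
Visit 1 → queue []

8 → 5 → 6 → 7 → 9 → 12 → 13 → 14 → 2 → 4 → 11 → 3 → 10 → 1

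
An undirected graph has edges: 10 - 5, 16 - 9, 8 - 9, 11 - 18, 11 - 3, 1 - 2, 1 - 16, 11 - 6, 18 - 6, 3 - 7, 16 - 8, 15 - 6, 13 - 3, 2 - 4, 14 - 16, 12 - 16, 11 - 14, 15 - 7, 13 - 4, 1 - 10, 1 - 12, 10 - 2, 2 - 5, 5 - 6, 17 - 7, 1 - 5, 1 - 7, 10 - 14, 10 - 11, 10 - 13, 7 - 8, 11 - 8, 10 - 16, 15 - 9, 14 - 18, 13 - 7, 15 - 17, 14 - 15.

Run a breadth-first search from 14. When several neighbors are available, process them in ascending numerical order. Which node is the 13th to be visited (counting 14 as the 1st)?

8

Visit 14; enqueue 10, 11, 15, 16, 18 → queue [10, 11, 15, 16, 18]
Visit 10; enqueue 1, 2, 5, 13 → queue [11, 15, 16, 18, 1, 2, 5, 13]
Visit 11; enqueue 3, 6, 8 → queue [15, 16, 18, 1, 2, 5, 13, 3, 6, 8]
Visit 15; enqueue 7, 9, 17 → queue [16, 18, 1, 2, 5, 13, 3, 6, 8, 7, 9, 17]
Visit 16; enqueue 12 → queue [18, 1, 2, 5, 13, 3, 6, 8, 7, 9, 17, 12]
Visit 18 → queue [1, 2, 5, 13, 3, 6, 8, 7, 9, 17, 12]
Visit 1 → queue [2, 5, 13, 3, 6, 8, 7, 9, 17, 12]
Visit 2; enqueue 4 → queue [5, 13, 3, 6, 8, 7, 9, 17, 12, 4]
Visit 5 → queue [13, 3, 6, 8, 7, 9, 17, 12, 4]
Visit 13 → queue [3, 6, 8, 7, 9, 17, 12, 4]
Visit 3 → queue [6, 8, 7, 9, 17, 12, 4]
Visit 6 → queue [8, 7, 9, 17, 12, 4]
Visit 8 → queue [7, 9, 17, 12, 4]
Visit 7 → queue [9, 17, 12, 4]
Visit 9 → queue [17, 12, 4]
Visit 17 → queue [12, 4]
Visit 12 → queue [4]
Visit 4 → queue []

Visit order: 14, 10, 11, 15, 16, 18, 1, 2, 5, 13, 3, 6, 8, 7, 9, 17, 12, 4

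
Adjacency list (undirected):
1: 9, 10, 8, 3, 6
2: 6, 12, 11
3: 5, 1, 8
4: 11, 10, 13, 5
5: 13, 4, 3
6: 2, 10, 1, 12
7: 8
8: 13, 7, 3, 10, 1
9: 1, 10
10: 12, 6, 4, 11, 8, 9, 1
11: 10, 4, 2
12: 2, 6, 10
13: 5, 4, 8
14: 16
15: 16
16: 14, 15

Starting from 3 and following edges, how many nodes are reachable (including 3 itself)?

13

BFS from 3 visits: 3, 1, 5, 8, 6, 9, 10, 4, 13, 7, 2, 12, 11
Reachable nodes: 13 of 16 total.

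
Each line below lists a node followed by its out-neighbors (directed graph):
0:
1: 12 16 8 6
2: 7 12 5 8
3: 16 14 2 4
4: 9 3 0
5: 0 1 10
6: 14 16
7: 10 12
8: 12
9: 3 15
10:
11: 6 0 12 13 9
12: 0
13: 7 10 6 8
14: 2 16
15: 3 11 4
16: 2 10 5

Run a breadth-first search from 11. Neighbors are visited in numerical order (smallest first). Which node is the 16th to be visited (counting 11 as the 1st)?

4

Visit 11; enqueue 0, 6, 9, 12, 13 → queue [0, 6, 9, 12, 13]
Visit 0 → queue [6, 9, 12, 13]
Visit 6; enqueue 14, 16 → queue [9, 12, 13, 14, 16]
Visit 9; enqueue 3, 15 → queue [12, 13, 14, 16, 3, 15]
Visit 12 → queue [13, 14, 16, 3, 15]
Visit 13; enqueue 7, 8, 10 → queue [14, 16, 3, 15, 7, 8, 10]
Visit 14; enqueue 2 → queue [16, 3, 15, 7, 8, 10, 2]
Visit 16; enqueue 5 → queue [3, 15, 7, 8, 10, 2, 5]
Visit 3; enqueue 4 → queue [15, 7, 8, 10, 2, 5, 4]
Visit 15 → queue [7, 8, 10, 2, 5, 4]
Visit 7 → queue [8, 10, 2, 5, 4]
Visit 8 → queue [10, 2, 5, 4]
Visit 10 → queue [2, 5, 4]
Visit 2 → queue [5, 4]
Visit 5; enqueue 1 → queue [4, 1]
Visit 4 → queue [1]
Visit 1 → queue []

Visit order: 11, 0, 6, 9, 12, 13, 14, 16, 3, 15, 7, 8, 10, 2, 5, 4, 1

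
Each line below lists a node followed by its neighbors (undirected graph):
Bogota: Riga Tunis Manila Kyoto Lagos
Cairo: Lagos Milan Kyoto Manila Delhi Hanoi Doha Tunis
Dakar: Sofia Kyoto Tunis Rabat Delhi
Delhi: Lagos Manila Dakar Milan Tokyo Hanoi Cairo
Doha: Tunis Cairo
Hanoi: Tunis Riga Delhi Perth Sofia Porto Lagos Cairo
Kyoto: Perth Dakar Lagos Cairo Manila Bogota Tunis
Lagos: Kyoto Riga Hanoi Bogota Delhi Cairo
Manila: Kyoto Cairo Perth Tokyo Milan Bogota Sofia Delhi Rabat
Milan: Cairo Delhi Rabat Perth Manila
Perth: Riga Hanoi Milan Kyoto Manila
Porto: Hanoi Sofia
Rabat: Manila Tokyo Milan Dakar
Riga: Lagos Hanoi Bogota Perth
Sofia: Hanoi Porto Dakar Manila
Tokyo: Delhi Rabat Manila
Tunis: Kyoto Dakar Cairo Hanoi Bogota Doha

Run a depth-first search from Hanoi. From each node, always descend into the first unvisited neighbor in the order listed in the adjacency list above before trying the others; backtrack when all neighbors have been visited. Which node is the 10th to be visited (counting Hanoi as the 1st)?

Milan

Visit Hanoi
Hanoi → Tunis
Tunis → Kyoto
Kyoto → Perth
Perth → Riga
Riga → Lagos
Lagos → Bogota
Bogota → Manila
Manila → Cairo
Cairo → Milan
Milan → Delhi
Delhi → Dakar
Dakar → Sofia
Sofia → Porto
Dakar → Rabat
Rabat → Tokyo
Cairo → Doha

Visit order: Hanoi, Tunis, Kyoto, Perth, Riga, Lagos, Bogota, Manila, Cairo, Milan, Delhi, Dakar, Sofia, Porto, Rabat, Tokyo, Doha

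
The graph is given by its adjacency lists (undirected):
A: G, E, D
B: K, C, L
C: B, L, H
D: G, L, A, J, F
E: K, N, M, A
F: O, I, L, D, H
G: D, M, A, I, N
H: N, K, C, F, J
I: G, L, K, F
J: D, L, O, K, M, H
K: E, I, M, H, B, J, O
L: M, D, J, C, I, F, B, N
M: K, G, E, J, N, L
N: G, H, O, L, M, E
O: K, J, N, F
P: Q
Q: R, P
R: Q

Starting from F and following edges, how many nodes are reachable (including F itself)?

BFS from F visits: F, O, I, L, D, H, K, J, N, G, M, C, B, A, E
Reachable nodes: 15 of 18 total.

15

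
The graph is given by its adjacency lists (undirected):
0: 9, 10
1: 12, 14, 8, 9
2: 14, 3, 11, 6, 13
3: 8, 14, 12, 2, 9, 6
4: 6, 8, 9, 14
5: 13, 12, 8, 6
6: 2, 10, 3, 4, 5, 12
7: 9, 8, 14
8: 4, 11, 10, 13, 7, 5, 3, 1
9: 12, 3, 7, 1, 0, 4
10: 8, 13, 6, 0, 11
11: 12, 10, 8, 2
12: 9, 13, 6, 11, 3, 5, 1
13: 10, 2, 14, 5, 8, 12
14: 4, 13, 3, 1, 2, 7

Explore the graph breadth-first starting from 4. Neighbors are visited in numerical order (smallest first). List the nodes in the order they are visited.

4, 6, 8, 9, 14, 2, 3, 5, 10, 12, 1, 7, 11, 13, 0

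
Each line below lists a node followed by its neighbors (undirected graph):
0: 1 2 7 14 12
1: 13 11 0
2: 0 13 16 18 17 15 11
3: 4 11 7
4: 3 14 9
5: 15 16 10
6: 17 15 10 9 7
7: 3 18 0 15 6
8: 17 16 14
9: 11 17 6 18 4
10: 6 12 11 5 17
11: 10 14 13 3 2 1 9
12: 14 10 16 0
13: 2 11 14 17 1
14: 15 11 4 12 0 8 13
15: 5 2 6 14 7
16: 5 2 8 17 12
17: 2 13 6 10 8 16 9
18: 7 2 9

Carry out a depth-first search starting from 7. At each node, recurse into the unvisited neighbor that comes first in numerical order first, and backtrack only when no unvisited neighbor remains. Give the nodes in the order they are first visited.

Visit 7
7 → 0
0 → 1
1 → 11
11 → 2
2 → 13
13 → 14
14 → 4
4 → 3
4 → 9
9 → 6
6 → 10
10 → 5
5 → 15
5 → 16
16 → 8
8 → 17
16 → 12
9 → 18

7, 0, 1, 11, 2, 13, 14, 4, 3, 9, 6, 10, 5, 15, 16, 8, 17, 12, 18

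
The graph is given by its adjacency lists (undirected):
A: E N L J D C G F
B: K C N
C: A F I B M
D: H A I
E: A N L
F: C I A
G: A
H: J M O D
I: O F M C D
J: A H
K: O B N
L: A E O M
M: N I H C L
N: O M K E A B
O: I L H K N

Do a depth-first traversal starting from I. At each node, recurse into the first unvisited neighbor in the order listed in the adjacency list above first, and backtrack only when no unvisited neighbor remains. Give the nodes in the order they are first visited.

I, O, L, A, E, N, M, H, J, D, C, F, B, K, G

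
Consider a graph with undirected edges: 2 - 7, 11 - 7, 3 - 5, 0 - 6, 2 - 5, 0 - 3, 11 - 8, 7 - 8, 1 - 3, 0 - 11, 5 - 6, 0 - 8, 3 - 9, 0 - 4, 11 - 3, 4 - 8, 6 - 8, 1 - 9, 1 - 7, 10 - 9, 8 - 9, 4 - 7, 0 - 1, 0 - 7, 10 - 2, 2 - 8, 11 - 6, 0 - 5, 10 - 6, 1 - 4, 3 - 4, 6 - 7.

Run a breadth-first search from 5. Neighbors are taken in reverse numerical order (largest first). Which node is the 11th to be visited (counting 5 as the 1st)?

Visit 5; enqueue 6, 3, 2, 0 → queue [6, 3, 2, 0]
Visit 6; enqueue 11, 10, 8, 7 → queue [3, 2, 0, 11, 10, 8, 7]
Visit 3; enqueue 9, 4, 1 → queue [2, 0, 11, 10, 8, 7, 9, 4, 1]
Visit 2 → queue [0, 11, 10, 8, 7, 9, 4, 1]
Visit 0 → queue [11, 10, 8, 7, 9, 4, 1]
Visit 11 → queue [10, 8, 7, 9, 4, 1]
Visit 10 → queue [8, 7, 9, 4, 1]
Visit 8 → queue [7, 9, 4, 1]
Visit 7 → queue [9, 4, 1]
Visit 9 → queue [4, 1]
Visit 4 → queue [1]
Visit 1 → queue []

Visit order: 5, 6, 3, 2, 0, 11, 10, 8, 7, 9, 4, 1

4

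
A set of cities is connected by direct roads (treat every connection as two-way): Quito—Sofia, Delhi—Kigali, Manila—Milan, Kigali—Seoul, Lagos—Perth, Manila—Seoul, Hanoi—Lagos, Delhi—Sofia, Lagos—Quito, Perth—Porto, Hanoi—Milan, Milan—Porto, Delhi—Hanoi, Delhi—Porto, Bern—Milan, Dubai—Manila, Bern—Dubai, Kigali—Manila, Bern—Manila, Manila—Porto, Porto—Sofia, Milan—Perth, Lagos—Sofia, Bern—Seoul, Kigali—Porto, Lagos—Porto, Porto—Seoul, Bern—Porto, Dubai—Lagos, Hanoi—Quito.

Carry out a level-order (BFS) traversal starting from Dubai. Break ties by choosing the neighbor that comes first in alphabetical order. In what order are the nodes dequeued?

Dubai Bern Lagos Manila Milan Porto Seoul Hanoi Perth Quito Sofia Kigali Delhi

Visit Dubai; enqueue Bern, Lagos, Manila → queue [Bern, Lagos, Manila]
Visit Bern; enqueue Milan, Porto, Seoul → queue [Lagos, Manila, Milan, Porto, Seoul]
Visit Lagos; enqueue Hanoi, Perth, Quito, Sofia → queue [Manila, Milan, Porto, Seoul, Hanoi, Perth, Quito, Sofia]
Visit Manila; enqueue Kigali → queue [Milan, Porto, Seoul, Hanoi, Perth, Quito, Sofia, Kigali]
Visit Milan → queue [Porto, Seoul, Hanoi, Perth, Quito, Sofia, Kigali]
Visit Porto; enqueue Delhi → queue [Seoul, Hanoi, Perth, Quito, Sofia, Kigali, Delhi]
Visit Seoul → queue [Hanoi, Perth, Quito, Sofia, Kigali, Delhi]
Visit Hanoi → queue [Perth, Quito, Sofia, Kigali, Delhi]
Visit Perth → queue [Quito, Sofia, Kigali, Delhi]
Visit Quito → queue [Sofia, Kigali, Delhi]
Visit Sofia → queue [Kigali, Delhi]
Visit Kigali → queue [Delhi]
Visit Delhi → queue []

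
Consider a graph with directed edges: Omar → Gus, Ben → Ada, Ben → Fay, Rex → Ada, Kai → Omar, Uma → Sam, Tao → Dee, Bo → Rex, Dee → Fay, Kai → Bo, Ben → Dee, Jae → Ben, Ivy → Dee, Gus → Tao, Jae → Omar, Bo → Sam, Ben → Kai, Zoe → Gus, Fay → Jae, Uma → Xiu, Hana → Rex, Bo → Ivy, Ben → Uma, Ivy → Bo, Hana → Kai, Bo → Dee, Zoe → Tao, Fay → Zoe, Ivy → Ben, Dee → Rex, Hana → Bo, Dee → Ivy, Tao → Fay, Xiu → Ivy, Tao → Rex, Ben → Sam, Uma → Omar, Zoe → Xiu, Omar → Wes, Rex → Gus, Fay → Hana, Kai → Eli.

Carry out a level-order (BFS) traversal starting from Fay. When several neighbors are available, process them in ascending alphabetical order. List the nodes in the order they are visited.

Fay, Hana, Jae, Zoe, Bo, Kai, Rex, Ben, Omar, Gus, Tao, Xiu, Dee, Ivy, Sam, Eli, Ada, Uma, Wes

Visit Fay; enqueue Hana, Jae, Zoe → queue [Hana, Jae, Zoe]
Visit Hana; enqueue Bo, Kai, Rex → queue [Jae, Zoe, Bo, Kai, Rex]
Visit Jae; enqueue Ben, Omar → queue [Zoe, Bo, Kai, Rex, Ben, Omar]
Visit Zoe; enqueue Gus, Tao, Xiu → queue [Bo, Kai, Rex, Ben, Omar, Gus, Tao, Xiu]
Visit Bo; enqueue Dee, Ivy, Sam → queue [Kai, Rex, Ben, Omar, Gus, Tao, Xiu, Dee, Ivy, Sam]
Visit Kai; enqueue Eli → queue [Rex, Ben, Omar, Gus, Tao, Xiu, Dee, Ivy, Sam, Eli]
Visit Rex; enqueue Ada → queue [Ben, Omar, Gus, Tao, Xiu, Dee, Ivy, Sam, Eli, Ada]
Visit Ben; enqueue Uma → queue [Omar, Gus, Tao, Xiu, Dee, Ivy, Sam, Eli, Ada, Uma]
Visit Omar; enqueue Wes → queue [Gus, Tao, Xiu, Dee, Ivy, Sam, Eli, Ada, Uma, Wes]
Visit Gus → queue [Tao, Xiu, Dee, Ivy, Sam, Eli, Ada, Uma, Wes]
Visit Tao → queue [Xiu, Dee, Ivy, Sam, Eli, Ada, Uma, Wes]
Visit Xiu → queue [Dee, Ivy, Sam, Eli, Ada, Uma, Wes]
Visit Dee → queue [Ivy, Sam, Eli, Ada, Uma, Wes]
Visit Ivy → queue [Sam, Eli, Ada, Uma, Wes]
Visit Sam → queue [Eli, Ada, Uma, Wes]
Visit Eli → queue [Ada, Uma, Wes]
Visit Ada → queue [Uma, Wes]
Visit Uma → queue [Wes]
Visit Wes → queue []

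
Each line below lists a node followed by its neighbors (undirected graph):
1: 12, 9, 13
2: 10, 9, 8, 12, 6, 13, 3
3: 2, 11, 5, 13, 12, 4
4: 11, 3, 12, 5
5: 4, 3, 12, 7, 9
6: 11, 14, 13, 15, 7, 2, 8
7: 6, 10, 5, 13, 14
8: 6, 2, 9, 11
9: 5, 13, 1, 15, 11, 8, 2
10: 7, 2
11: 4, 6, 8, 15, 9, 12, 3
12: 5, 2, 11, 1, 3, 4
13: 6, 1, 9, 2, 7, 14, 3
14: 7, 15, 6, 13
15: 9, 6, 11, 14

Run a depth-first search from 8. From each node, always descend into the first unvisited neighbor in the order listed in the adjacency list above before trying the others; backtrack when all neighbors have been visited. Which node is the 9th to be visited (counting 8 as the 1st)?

Visit 8
8 → 6
6 → 11
11 → 4
4 → 3
3 → 2
2 → 10
10 → 7
7 → 5
5 → 12
12 → 1
1 → 9
9 → 13
13 → 14
14 → 15

Visit order: 8, 6, 11, 4, 3, 2, 10, 7, 5, 12, 1, 9, 13, 14, 15

5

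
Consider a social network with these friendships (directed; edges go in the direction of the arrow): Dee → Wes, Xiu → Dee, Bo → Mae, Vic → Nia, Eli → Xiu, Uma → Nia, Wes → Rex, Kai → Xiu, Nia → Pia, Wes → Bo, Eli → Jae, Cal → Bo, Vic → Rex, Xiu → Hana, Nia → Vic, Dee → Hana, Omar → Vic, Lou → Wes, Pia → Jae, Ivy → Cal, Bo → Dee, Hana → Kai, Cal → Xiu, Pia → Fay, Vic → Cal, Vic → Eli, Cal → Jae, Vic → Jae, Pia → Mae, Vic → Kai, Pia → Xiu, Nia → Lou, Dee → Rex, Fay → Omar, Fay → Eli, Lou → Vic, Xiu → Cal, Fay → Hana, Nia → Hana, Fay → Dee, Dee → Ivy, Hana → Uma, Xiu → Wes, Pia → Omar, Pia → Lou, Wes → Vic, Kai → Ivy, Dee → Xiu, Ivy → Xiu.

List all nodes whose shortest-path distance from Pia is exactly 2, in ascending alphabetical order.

Level 0: Pia
Level 1: Fay, Jae, Lou, Mae, Omar, Xiu
Level 2: Cal, Dee, Eli, Hana, Vic, Wes
Level 3: Bo, Ivy, Kai, Nia, Rex, Uma

Cal, Dee, Eli, Hana, Vic, Wes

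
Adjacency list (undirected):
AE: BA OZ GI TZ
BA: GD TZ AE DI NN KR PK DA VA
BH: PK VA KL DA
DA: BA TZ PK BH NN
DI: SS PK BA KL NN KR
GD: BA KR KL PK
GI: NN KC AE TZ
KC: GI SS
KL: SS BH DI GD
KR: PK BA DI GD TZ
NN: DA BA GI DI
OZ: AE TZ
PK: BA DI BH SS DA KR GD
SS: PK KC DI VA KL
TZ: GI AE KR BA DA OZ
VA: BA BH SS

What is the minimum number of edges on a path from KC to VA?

2

Level 0: KC
Level 1: GI, SS
Level 2: AE, DI, KL, NN, PK, TZ, VA
Level 3: BA, BH, DA, GD, KR, OZ
VA first appears at level 2.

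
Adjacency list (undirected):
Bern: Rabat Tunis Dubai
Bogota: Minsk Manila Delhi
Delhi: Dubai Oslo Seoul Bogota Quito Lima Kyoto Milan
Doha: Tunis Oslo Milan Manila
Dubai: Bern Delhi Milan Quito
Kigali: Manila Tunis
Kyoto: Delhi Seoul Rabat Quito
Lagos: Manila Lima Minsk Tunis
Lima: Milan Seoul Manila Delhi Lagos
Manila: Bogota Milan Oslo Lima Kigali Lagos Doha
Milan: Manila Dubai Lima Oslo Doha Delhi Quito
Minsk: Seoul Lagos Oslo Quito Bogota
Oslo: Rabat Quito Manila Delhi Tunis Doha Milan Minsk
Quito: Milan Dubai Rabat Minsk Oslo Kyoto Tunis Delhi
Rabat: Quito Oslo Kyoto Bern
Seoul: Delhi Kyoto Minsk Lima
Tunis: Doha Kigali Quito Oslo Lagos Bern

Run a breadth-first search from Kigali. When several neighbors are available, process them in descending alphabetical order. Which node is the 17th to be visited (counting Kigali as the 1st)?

Seoul

Visit Kigali; enqueue Tunis, Manila → queue [Tunis, Manila]
Visit Tunis; enqueue Quito, Oslo, Lagos, Doha, Bern → queue [Manila, Quito, Oslo, Lagos, Doha, Bern]
Visit Manila; enqueue Milan, Lima, Bogota → queue [Quito, Oslo, Lagos, Doha, Bern, Milan, Lima, Bogota]
Visit Quito; enqueue Rabat, Minsk, Kyoto, Dubai, Delhi → queue [Oslo, Lagos, Doha, Bern, Milan, Lima, Bogota, Rabat, Minsk, Kyoto, Dubai, Delhi]
Visit Oslo → queue [Lagos, Doha, Bern, Milan, Lima, Bogota, Rabat, Minsk, Kyoto, Dubai, Delhi]
Visit Lagos → queue [Doha, Bern, Milan, Lima, Bogota, Rabat, Minsk, Kyoto, Dubai, Delhi]
Visit Doha → queue [Bern, Milan, Lima, Bogota, Rabat, Minsk, Kyoto, Dubai, Delhi]
Visit Bern → queue [Milan, Lima, Bogota, Rabat, Minsk, Kyoto, Dubai, Delhi]
Visit Milan → queue [Lima, Bogota, Rabat, Minsk, Kyoto, Dubai, Delhi]
Visit Lima; enqueue Seoul → queue [Bogota, Rabat, Minsk, Kyoto, Dubai, Delhi, Seoul]
Visit Bogota → queue [Rabat, Minsk, Kyoto, Dubai, Delhi, Seoul]
Visit Rabat → queue [Minsk, Kyoto, Dubai, Delhi, Seoul]
Visit Minsk → queue [Kyoto, Dubai, Delhi, Seoul]
Visit Kyoto → queue [Dubai, Delhi, Seoul]
Visit Dubai → queue [Delhi, Seoul]
Visit Delhi → queue [Seoul]
Visit Seoul → queue []

Visit order: Kigali, Tunis, Manila, Quito, Oslo, Lagos, Doha, Bern, Milan, Lima, Bogota, Rabat, Minsk, Kyoto, Dubai, Delhi, Seoul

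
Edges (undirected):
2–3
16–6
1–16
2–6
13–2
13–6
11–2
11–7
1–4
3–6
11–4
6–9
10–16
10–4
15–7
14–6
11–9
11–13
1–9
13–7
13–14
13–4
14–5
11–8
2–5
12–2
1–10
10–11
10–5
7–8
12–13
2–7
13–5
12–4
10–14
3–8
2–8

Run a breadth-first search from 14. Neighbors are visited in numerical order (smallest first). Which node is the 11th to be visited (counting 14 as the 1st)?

Visit 14; enqueue 5, 6, 10, 13 → queue [5, 6, 10, 13]
Visit 5; enqueue 2 → queue [6, 10, 13, 2]
Visit 6; enqueue 3, 9, 16 → queue [10, 13, 2, 3, 9, 16]
Visit 10; enqueue 1, 4, 11 → queue [13, 2, 3, 9, 16, 1, 4, 11]
Visit 13; enqueue 7, 12 → queue [2, 3, 9, 16, 1, 4, 11, 7, 12]
Visit 2; enqueue 8 → queue [3, 9, 16, 1, 4, 11, 7, 12, 8]
Visit 3 → queue [9, 16, 1, 4, 11, 7, 12, 8]
Visit 9 → queue [16, 1, 4, 11, 7, 12, 8]
Visit 16 → queue [1, 4, 11, 7, 12, 8]
Visit 1 → queue [4, 11, 7, 12, 8]
Visit 4 → queue [11, 7, 12, 8]
Visit 11 → queue [7, 12, 8]
Visit 7; enqueue 15 → queue [12, 8, 15]
Visit 12 → queue [8, 15]
Visit 8 → queue [15]
Visit 15 → queue []

Visit order: 14, 5, 6, 10, 13, 2, 3, 9, 16, 1, 4, 11, 7, 12, 8, 15

4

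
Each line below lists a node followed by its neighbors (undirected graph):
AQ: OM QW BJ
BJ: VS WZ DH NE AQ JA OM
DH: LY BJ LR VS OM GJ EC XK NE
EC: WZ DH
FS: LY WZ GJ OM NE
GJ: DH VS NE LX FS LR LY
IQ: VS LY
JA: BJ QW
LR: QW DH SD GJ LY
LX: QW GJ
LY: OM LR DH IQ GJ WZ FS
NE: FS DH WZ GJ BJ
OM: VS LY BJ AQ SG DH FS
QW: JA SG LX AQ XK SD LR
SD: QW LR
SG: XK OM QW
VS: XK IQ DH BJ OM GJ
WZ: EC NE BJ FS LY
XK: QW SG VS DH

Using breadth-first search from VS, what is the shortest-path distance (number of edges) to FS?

2

Level 0: VS
Level 1: BJ, DH, GJ, IQ, OM, XK
Level 2: AQ, EC, FS, JA, LR, LX, LY, NE, QW, SG, WZ
Level 3: SD
FS first appears at level 2.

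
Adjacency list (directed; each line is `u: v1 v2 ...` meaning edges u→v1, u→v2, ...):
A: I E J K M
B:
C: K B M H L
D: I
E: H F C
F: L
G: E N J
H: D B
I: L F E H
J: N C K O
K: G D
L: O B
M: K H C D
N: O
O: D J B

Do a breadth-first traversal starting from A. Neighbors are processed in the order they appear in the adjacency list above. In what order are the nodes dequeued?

Visit A; enqueue I, E, J, K, M → queue [I, E, J, K, M]
Visit I; enqueue L, F, H → queue [E, J, K, M, L, F, H]
Visit E; enqueue C → queue [J, K, M, L, F, H, C]
Visit J; enqueue N, O → queue [K, M, L, F, H, C, N, O]
Visit K; enqueue G, D → queue [M, L, F, H, C, N, O, G, D]
Visit M → queue [L, F, H, C, N, O, G, D]
Visit L; enqueue B → queue [F, H, C, N, O, G, D, B]
Visit F → queue [H, C, N, O, G, D, B]
Visit H → queue [C, N, O, G, D, B]
Visit C → queue [N, O, G, D, B]
Visit N → queue [O, G, D, B]
Visit O → queue [G, D, B]
Visit G → queue [D, B]
Visit D → queue [B]
Visit B → queue []

A, I, E, J, K, M, L, F, H, C, N, O, G, D, B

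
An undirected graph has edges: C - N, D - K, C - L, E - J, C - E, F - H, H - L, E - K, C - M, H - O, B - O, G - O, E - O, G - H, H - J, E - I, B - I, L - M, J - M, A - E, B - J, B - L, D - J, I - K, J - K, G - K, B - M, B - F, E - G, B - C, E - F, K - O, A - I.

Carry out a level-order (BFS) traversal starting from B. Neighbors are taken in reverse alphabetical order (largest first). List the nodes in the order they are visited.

B, O, M, L, J, I, F, C, K, H, G, E, D, A, N

Visit B; enqueue O, M, L, J, I, F, C → queue [O, M, L, J, I, F, C]
Visit O; enqueue K, H, G, E → queue [M, L, J, I, F, C, K, H, G, E]
Visit M → queue [L, J, I, F, C, K, H, G, E]
Visit L → queue [J, I, F, C, K, H, G, E]
Visit J; enqueue D → queue [I, F, C, K, H, G, E, D]
Visit I; enqueue A → queue [F, C, K, H, G, E, D, A]
Visit F → queue [C, K, H, G, E, D, A]
Visit C; enqueue N → queue [K, H, G, E, D, A, N]
Visit K → queue [H, G, E, D, A, N]
Visit H → queue [G, E, D, A, N]
Visit G → queue [E, D, A, N]
Visit E → queue [D, A, N]
Visit D → queue [A, N]
Visit A → queue [N]
Visit N → queue []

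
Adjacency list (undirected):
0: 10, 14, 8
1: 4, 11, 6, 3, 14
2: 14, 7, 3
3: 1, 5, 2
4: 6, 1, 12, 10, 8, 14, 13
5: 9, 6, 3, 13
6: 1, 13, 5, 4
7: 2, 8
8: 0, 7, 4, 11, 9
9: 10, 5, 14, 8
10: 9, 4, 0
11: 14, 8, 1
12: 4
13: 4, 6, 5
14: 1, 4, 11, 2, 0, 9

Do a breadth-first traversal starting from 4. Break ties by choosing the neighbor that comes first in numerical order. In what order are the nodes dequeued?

4, 1, 6, 8, 10, 12, 13, 14, 3, 11, 5, 0, 7, 9, 2

Visit 4; enqueue 1, 6, 8, 10, 12, 13, 14 → queue [1, 6, 8, 10, 12, 13, 14]
Visit 1; enqueue 3, 11 → queue [6, 8, 10, 12, 13, 14, 3, 11]
Visit 6; enqueue 5 → queue [8, 10, 12, 13, 14, 3, 11, 5]
Visit 8; enqueue 0, 7, 9 → queue [10, 12, 13, 14, 3, 11, 5, 0, 7, 9]
Visit 10 → queue [12, 13, 14, 3, 11, 5, 0, 7, 9]
Visit 12 → queue [13, 14, 3, 11, 5, 0, 7, 9]
Visit 13 → queue [14, 3, 11, 5, 0, 7, 9]
Visit 14; enqueue 2 → queue [3, 11, 5, 0, 7, 9, 2]
Visit 3 → queue [11, 5, 0, 7, 9, 2]
Visit 11 → queue [5, 0, 7, 9, 2]
Visit 5 → queue [0, 7, 9, 2]
Visit 0 → queue [7, 9, 2]
Visit 7 → queue [9, 2]
Visit 9 → queue [2]
Visit 2 → queue []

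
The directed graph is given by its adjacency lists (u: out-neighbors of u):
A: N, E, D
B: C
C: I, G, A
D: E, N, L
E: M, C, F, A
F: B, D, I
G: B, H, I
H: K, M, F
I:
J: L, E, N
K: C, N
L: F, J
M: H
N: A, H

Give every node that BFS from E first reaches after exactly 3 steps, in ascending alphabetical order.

K, L

Level 0: E
Level 1: A, C, F, M
Level 2: B, D, G, H, I, N
Level 3: K, L
Level 4: J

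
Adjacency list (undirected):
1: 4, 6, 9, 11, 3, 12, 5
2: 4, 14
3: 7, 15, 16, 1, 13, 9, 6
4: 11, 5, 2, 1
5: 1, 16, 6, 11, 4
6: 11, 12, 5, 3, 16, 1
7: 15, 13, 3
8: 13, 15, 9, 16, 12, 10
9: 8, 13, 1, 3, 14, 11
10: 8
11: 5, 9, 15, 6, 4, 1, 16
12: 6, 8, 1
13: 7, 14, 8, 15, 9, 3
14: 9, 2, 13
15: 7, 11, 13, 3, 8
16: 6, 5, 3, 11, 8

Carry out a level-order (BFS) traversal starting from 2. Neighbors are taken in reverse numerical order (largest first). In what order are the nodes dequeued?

2 -> 14 -> 4 -> 13 -> 9 -> 11 -> 5 -> 1 -> 15 -> 8 -> 7 -> 3 -> 16 -> 6 -> 12 -> 10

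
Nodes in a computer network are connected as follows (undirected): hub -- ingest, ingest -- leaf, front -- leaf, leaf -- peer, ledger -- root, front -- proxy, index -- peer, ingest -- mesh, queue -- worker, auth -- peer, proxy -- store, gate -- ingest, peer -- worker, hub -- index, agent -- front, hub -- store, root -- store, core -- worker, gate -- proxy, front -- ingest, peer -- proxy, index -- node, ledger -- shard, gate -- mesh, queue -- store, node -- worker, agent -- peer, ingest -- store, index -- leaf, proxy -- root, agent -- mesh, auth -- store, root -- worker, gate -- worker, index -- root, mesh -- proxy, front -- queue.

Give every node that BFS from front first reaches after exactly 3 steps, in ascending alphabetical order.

Level 0: front
Level 1: agent, ingest, leaf, proxy, queue
Level 2: gate, hub, index, mesh, peer, root, store, worker
Level 3: auth, core, ledger, node
Level 4: shard

auth, core, ledger, node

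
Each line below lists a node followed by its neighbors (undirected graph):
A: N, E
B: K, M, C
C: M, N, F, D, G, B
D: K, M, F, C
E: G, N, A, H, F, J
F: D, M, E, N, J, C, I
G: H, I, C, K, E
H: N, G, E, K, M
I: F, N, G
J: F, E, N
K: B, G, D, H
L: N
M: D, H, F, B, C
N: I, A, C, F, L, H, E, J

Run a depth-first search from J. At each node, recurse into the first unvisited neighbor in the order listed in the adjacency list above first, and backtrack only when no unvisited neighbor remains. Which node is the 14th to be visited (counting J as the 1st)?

L

Visit J
J → F
F → D
D → K
K → B
B → M
M → H
H → N
N → I
I → G
G → C
G → E
E → A
N → L

Visit order: J, F, D, K, B, M, H, N, I, G, C, E, A, L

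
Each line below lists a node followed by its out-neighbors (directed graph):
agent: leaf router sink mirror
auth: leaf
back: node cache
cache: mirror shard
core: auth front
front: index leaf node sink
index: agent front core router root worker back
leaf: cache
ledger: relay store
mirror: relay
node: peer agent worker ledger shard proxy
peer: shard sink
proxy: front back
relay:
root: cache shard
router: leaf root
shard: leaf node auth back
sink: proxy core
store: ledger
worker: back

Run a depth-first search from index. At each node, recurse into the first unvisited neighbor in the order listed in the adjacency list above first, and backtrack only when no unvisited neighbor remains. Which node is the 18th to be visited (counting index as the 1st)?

store

Visit index
index → agent
agent → leaf
leaf → cache
cache → mirror
mirror → relay
cache → shard
shard → node
node → peer
peer → sink
sink → proxy
proxy → front
proxy → back
sink → core
core → auth
node → worker
node → ledger
ledger → store
agent → router
router → root

Visit order: index, agent, leaf, cache, mirror, relay, shard, node, peer, sink, proxy, front, back, core, auth, worker, ledger, store, router, root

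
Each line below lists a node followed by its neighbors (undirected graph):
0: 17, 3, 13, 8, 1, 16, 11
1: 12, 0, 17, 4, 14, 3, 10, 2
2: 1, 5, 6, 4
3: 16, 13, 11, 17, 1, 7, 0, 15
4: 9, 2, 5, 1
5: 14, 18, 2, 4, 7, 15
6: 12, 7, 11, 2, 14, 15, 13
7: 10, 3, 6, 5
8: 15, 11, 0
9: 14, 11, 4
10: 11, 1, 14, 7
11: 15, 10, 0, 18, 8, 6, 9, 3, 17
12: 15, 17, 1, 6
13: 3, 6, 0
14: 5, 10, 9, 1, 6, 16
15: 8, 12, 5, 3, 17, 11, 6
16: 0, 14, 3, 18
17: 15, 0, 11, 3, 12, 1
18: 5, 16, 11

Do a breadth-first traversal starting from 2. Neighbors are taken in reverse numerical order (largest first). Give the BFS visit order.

Visit 2; enqueue 6, 5, 4, 1 → queue [6, 5, 4, 1]
Visit 6; enqueue 15, 14, 13, 12, 11, 7 → queue [5, 4, 1, 15, 14, 13, 12, 11, 7]
Visit 5; enqueue 18 → queue [4, 1, 15, 14, 13, 12, 11, 7, 18]
Visit 4; enqueue 9 → queue [1, 15, 14, 13, 12, 11, 7, 18, 9]
Visit 1; enqueue 17, 10, 3, 0 → queue [15, 14, 13, 12, 11, 7, 18, 9, 17, 10, 3, 0]
Visit 15; enqueue 8 → queue [14, 13, 12, 11, 7, 18, 9, 17, 10, 3, 0, 8]
Visit 14; enqueue 16 → queue [13, 12, 11, 7, 18, 9, 17, 10, 3, 0, 8, 16]
Visit 13 → queue [12, 11, 7, 18, 9, 17, 10, 3, 0, 8, 16]
Visit 12 → queue [11, 7, 18, 9, 17, 10, 3, 0, 8, 16]
Visit 11 → queue [7, 18, 9, 17, 10, 3, 0, 8, 16]
Visit 7 → queue [18, 9, 17, 10, 3, 0, 8, 16]
Visit 18 → queue [9, 17, 10, 3, 0, 8, 16]
Visit 9 → queue [17, 10, 3, 0, 8, 16]
Visit 17 → queue [10, 3, 0, 8, 16]
Visit 10 → queue [3, 0, 8, 16]
Visit 3 → queue [0, 8, 16]
Visit 0 → queue [8, 16]
Visit 8 → queue [16]
Visit 16 → queue []

2 → 6 → 5 → 4 → 1 → 15 → 14 → 13 → 12 → 11 → 7 → 18 → 9 → 17 → 10 → 3 → 0 → 8 → 16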